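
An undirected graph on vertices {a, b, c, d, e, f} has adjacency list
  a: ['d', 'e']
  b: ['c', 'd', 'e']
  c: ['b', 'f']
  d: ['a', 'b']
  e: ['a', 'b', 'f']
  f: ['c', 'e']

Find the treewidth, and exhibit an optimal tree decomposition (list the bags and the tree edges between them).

The largest bag has 3 vertices, giving width 2; this decomposition certifies tw(G) ≤ 2. The edges f–c–b–e–f form a cycle, so G is not a tree and its treewidth is at least 2. Combining the bounds, tw(G) = 2.

Treewidth 2.
One optimal decomposition is:
Bags: B1 = {c, e, f}  B2 = {b, c, e}  B3 = {a, b, e}  B4 = {a, b, d}
Tree: B1–B2, B2–B3, B3–B4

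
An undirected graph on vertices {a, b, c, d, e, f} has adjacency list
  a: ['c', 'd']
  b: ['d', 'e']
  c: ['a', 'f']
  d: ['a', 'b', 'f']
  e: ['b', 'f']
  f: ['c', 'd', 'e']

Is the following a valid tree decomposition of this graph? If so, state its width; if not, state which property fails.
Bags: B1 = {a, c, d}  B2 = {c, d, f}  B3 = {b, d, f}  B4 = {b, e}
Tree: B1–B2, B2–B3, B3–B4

No — edge (f,e) lies in no bag.

A tree decomposition must satisfy three properties: every vertex lies in some bag; for every edge, both endpoints lie together in some bag; and for every vertex, the bags containing it form a connected subtree. Here edge (f,e) lies in no bag, so the decomposition is invalid.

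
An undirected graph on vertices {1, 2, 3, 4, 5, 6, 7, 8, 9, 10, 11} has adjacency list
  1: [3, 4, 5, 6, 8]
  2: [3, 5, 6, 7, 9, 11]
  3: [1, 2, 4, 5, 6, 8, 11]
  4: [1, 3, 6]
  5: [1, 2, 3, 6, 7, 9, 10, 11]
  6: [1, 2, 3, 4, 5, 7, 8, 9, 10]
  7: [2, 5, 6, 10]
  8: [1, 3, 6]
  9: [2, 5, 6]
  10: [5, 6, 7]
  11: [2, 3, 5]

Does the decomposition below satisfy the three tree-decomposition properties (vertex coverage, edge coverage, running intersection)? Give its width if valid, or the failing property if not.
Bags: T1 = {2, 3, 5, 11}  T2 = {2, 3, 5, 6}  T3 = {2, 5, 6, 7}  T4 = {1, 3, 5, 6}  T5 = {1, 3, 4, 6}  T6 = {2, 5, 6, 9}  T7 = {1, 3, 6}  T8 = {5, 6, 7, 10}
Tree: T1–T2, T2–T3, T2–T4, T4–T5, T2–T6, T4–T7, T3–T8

No — vertex 8 appears in no bag.

A tree decomposition must satisfy three properties: every vertex lies in some bag; for every edge, both endpoints lie together in some bag; and for every vertex, the bags containing it form a connected subtree. Here vertex 8 appears in no bag, so the decomposition is invalid.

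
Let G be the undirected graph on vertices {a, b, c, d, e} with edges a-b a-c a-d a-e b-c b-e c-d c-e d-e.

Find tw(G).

A width-3 tree decomposition is:
Bags: B1 = {a, b, c, e}  B2 = {a, c, d, e}
Tree: B1–B2
Every bag has size at most 4, so the width is 4 − 1 = 3 and tw(G) ≤ 3. For the lower bound, the 4 vertices {a, c, d, e} are pairwise adjacent, and any tree decomposition puts a clique entirely inside one bag — forcing width ≥ 3. Therefore the treewidth is 3.

3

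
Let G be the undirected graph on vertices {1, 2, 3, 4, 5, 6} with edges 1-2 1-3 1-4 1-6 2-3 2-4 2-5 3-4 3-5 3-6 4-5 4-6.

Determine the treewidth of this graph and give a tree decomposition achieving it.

Treewidth 3.
Bags: B1 = {2, 3, 4, 5}  B2 = {1, 2, 3, 4}  B3 = {1, 3, 4, 6}
Tree: B1–B2, B2–B3

Every bag has size at most 4, so the width is 4 − 1 = 3 and tw(G) ≤ 3. For the lower bound, the 4 vertices {1, 2, 3, 4} are pairwise adjacent, and any tree decomposition puts a clique entirely inside one bag — forcing width ≥ 3. Hence tw(G) = 3 exactly.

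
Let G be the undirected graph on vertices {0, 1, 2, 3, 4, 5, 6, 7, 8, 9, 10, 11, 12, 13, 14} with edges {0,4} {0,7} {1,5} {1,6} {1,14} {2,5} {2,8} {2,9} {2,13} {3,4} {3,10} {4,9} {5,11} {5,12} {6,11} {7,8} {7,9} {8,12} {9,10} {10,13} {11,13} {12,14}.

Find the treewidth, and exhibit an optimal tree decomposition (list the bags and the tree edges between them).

The largest bag has 4 vertices, giving width 3; this decomposition certifies tw(G) ≤ 3. For the lower bound: the 4 vertex sets {1,6,14}, {12}, {5}, {2,8,11,13} are disjoint, each induces a connected subgraph, and every pair is joined by at least one edge of G. Contracting each set to a single vertex therefore yields K_{4} as a minor, and since treewidth is minor-monotone, tw(G) ≥ tw(K_{4}) = 3. Hence tw(G) = 3 exactly.

Treewidth 3.
One such decomposition:
Bags: B1 = {1, 6, 12, 14}  B2 = {1, 5, 6, 12}  B3 = {5, 6, 11, 12}  B4 = {5, 8, 11, 12}  B5 = {2, 5, 8, 11}  B6 = {2, 8, 11, 13}  B7 = {2, 7, 8, 13}  B8 = {2, 7, 9, 13}  B9 = {7, 9, 10, 13}  B10 = {0, 7, 9, 10}  B11 = {0, 4, 9, 10}  B12 = {0, 3, 4, 10}
Tree: B1–B2, B2–B3, B3–B4, B4–B5, B5–B6, B6–B7, B7–B8, B8–B9, B9–B10, B10–B11, B11–B12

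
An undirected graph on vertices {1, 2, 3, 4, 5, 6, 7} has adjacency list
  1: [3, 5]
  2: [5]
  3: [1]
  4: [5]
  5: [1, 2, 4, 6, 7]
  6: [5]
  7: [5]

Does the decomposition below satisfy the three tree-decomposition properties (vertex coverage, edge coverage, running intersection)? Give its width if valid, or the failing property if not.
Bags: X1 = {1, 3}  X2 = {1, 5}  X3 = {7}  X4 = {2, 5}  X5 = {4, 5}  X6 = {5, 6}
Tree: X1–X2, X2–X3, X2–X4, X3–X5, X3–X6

No — edge (5,7) lies in no bag.

A tree decomposition must satisfy three properties: every vertex lies in some bag; for every edge, both endpoints lie together in some bag; and for every vertex, the bags containing it form a connected subtree. Here edge (5,7) lies in no bag, so the decomposition is invalid.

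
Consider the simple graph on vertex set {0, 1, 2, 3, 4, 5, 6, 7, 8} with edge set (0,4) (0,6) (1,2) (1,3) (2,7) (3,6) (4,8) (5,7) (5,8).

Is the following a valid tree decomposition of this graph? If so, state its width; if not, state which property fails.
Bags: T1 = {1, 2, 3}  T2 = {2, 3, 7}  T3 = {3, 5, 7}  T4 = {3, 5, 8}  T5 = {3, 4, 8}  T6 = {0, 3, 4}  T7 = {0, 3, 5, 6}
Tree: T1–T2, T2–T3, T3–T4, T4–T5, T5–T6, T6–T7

No — bags containing vertex 5 are not connected in the tree.

A tree decomposition must satisfy three properties: every vertex lies in some bag; for every edge, both endpoints lie together in some bag; and for every vertex, the bags containing it form a connected subtree. Here bags containing vertex 5 are not connected in the tree, so the decomposition is invalid.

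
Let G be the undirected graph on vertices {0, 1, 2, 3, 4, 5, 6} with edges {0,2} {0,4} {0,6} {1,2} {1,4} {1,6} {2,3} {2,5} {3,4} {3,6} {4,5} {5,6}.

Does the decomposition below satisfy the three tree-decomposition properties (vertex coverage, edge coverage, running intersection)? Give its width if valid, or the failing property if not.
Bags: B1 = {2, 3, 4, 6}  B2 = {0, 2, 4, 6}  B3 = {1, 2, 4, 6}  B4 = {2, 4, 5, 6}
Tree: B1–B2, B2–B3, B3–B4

Yes; width 3.

Every vertex of G appears in some bag (union = {0, 1, 2, 3, 4, 5, 6}); every edge is covered by a bag; and for each vertex v the set of bags containing v is connected in the bag tree. The decomposition is therefore valid. The largest bag has 4 vertices, so the width is 3.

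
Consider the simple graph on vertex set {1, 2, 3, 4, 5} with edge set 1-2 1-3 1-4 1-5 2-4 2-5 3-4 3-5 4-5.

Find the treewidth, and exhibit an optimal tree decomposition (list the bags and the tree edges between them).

Treewidth 3.
Bags: B1 = {1, 3, 4, 5}  B2 = {1, 2, 4, 5}
Tree: B1–B2

Each bag holds 4 vertices, so the decomposition has width 3, which upper-bounds the treewidth. On the other hand G contains the 4-clique {1, 2, 4, 5}. A clique must lie in a single bag of any decomposition, so no decomposition can have width below 3. Therefore the treewidth is 3.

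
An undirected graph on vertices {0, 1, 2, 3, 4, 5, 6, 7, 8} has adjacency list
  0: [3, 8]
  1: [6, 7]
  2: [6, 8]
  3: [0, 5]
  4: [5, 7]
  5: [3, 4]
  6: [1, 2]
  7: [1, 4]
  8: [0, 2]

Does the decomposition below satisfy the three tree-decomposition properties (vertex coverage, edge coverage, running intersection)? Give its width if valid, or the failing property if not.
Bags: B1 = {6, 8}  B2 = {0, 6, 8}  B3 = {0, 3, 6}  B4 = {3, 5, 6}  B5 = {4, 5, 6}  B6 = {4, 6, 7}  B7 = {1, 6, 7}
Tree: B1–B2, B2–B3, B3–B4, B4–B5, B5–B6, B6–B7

No — vertex 2 appears in no bag.

A tree decomposition must satisfy three properties: every vertex lies in some bag; for every edge, both endpoints lie together in some bag; and for every vertex, the bags containing it form a connected subtree. Here vertex 2 appears in no bag, so the decomposition is invalid.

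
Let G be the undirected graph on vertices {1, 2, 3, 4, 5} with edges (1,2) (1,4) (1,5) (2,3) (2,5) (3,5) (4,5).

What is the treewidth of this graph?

2

A width-2 tree decomposition is:
Bags: B1 = {2, 3, 5}  B2 = {1, 2, 5}  B3 = {1, 4, 5}
Tree: B1–B2, B2–B3
The largest bag has 3 vertices, giving width 2; this decomposition certifies tw(G) ≤ 2. Conversely, {1, 2, 5} is a clique of size 3, and the vertices of any clique must share a bag in every tree decomposition; so some bag has ≥ 3 vertices and tw(G) ≥ 2. Hence tw(G) = 2 exactly.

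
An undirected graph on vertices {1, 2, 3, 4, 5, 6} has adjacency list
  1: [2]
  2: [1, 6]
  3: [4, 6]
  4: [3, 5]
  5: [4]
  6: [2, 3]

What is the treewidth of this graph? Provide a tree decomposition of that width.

Each bag holds 2 vertices, so the decomposition has width 1, which upper-bounds the treewidth. Since G has at least one edge (e.g. 1–2), it is not an edgeless graph, so tw(G) ≥ 1. Combining the bounds, tw(G) = 1.

Treewidth 1.
One such decomposition:
Bags: B1 = {1, 2}  B2 = {2, 6}  B3 = {3, 6}  B4 = {3, 4}  B5 = {4, 5}
Tree: B1–B2, B2–B3, B3–B4, B4–B5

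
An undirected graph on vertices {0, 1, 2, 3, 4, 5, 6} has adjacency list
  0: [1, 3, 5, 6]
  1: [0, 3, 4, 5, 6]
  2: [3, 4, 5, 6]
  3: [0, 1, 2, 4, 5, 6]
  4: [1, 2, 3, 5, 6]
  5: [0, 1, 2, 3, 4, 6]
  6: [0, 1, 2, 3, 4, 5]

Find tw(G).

4

A width-4 tree decomposition is:
Bags: B1 = {0, 1, 3, 5, 6}  B2 = {1, 3, 4, 5, 6}  B3 = {2, 3, 4, 5, 6}
Tree: B1–B2, B2–B3
The largest bag has 5 vertices, giving width 4; this decomposition certifies tw(G) ≤ 4. On the other hand G contains the 5-clique {0, 1, 3, 5, 6}. A clique must lie in a single bag of any decomposition, so no decomposition can have width below 4. Hence tw(G) = 4 exactly.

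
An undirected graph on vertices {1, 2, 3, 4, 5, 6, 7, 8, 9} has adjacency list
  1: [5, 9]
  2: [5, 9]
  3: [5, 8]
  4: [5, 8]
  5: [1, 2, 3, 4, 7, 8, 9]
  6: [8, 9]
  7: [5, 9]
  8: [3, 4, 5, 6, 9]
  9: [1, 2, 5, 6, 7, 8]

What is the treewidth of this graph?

A width-2 tree decomposition is:
Bags: B1 = {4, 5, 8}  B2 = {5, 8, 9}  B3 = {3, 5, 8}  B4 = {6, 8, 9}  B5 = {2, 5, 9}  B6 = {5, 7, 9}  B7 = {1, 5, 9}
Tree: B1–B2, B1–B3, B2–B4, B2–B5, B2–B6, B6–B7
Each bag holds 3 vertices, so the decomposition has width 2, which upper-bounds the treewidth. For the lower bound, the 3 vertices {5, 8, 9} are pairwise adjacent, and any tree decomposition puts a clique entirely inside one bag — forcing width ≥ 2. Hence tw(G) = 2 exactly.

2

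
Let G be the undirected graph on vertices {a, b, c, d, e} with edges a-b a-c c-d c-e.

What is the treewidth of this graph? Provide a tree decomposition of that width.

Each bag holds 2 vertices, so the decomposition has width 1, which upper-bounds the treewidth. Since G has at least one edge (e.g. c–a), it is not an edgeless graph, so tw(G) ≥ 1. The upper and lower bounds meet at 1, so that is the treewidth.

Treewidth 1.
One optimal decomposition is:
Bags: B1 = {a, c}  B2 = {a, b}  B3 = {c, d}  B4 = {c, e}
Tree: B1–B2, B1–B3, B1–B4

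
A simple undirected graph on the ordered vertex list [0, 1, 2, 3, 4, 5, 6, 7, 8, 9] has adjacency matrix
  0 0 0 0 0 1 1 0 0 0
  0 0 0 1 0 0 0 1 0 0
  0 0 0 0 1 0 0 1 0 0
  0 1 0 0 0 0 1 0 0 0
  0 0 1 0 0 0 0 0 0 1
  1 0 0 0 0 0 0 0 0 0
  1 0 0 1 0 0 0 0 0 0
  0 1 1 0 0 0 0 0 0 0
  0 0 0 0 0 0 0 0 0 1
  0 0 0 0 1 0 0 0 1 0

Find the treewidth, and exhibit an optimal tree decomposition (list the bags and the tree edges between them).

Treewidth 1.
Bags: B1 = {8, 9}  B2 = {4, 9}  B3 = {2, 4}  B4 = {2, 7}  B5 = {1, 7}  B6 = {1, 3}  B7 = {3, 6}  B8 = {0, 6}  B9 = {0, 5}
Tree: B1–B2, B2–B3, B3–B4, B4–B5, B5–B6, B6–B7, B7–B8, B8–B9

Each bag holds 2 vertices, so the decomposition has width 1, which upper-bounds the treewidth. G has an edge, so its treewidth is at least 1. Hence tw(G) = 1 exactly.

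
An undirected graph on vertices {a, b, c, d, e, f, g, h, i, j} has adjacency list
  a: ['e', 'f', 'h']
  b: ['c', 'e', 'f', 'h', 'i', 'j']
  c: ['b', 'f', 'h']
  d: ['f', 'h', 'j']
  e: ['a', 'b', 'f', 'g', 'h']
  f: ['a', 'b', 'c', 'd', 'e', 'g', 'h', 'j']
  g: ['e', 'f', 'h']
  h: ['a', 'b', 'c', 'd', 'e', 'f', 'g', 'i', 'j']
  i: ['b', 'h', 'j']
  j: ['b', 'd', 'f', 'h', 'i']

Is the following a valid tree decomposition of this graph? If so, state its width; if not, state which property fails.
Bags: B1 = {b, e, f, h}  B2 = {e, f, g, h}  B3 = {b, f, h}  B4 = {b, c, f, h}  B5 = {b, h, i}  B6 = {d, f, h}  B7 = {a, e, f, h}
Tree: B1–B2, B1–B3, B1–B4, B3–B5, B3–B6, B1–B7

A tree decomposition must satisfy three properties: every vertex lies in some bag; for every edge, both endpoints lie together in some bag; and for every vertex, the bags containing it form a connected subtree. Here vertex j appears in no bag, so the decomposition is invalid.

No — vertex j appears in no bag.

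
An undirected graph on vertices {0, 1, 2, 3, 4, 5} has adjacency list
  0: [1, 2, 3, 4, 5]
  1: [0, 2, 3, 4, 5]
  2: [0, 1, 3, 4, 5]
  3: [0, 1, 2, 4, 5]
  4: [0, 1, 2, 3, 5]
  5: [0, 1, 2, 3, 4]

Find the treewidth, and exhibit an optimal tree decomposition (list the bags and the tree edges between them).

A single bag containing all 6 vertices is trivially a valid decomposition of width 5. Conversely, {0, 1, 2, 3, 4, 5} is a clique of size 6, and the vertices of any clique must share a bag in every tree decomposition; so some bag has ≥ 6 vertices and tw(G) ≥ 5. Therefore the treewidth is 5.

Treewidth 5.
One optimal decomposition is:
Bags: B1 = {0, 1, 2, 3, 4, 5}
Tree: (single bag)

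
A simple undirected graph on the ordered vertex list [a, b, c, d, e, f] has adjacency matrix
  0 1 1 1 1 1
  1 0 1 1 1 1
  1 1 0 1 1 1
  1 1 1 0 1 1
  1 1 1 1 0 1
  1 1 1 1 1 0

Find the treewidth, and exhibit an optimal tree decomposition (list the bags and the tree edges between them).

A single bag containing all 6 vertices is trivially a valid decomposition of width 5. On the other hand G contains the 6-clique {a, b, c, d, e, f}. A clique must lie in a single bag of any decomposition, so no decomposition can have width below 5. Hence tw(G) = 5 exactly.

Treewidth 5.
One optimal decomposition is:
Bags: B1 = {a, b, c, d, e, f}
Tree: (single bag)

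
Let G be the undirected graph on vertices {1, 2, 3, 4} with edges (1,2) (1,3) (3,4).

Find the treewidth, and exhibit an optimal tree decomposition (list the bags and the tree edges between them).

Treewidth 1.
One such decomposition:
Bags: B1 = {3, 4}  B2 = {1, 3}  B3 = {1, 2}
Tree: B1–B2, B2–B3

Every bag has size at most 2, so the width is 2 − 1 = 1 and tw(G) ≤ 1. G has an edge, so its treewidth is at least 1. Hence tw(G) = 1 exactly.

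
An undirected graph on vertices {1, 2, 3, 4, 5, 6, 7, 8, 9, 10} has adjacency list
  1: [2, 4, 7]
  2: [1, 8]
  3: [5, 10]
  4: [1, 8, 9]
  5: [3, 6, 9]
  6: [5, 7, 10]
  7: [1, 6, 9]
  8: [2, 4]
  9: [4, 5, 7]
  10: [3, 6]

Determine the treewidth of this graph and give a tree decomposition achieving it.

Treewidth 2.
Bags: B1 = {1, 2, 8}  B2 = {1, 4, 8}  B3 = {1, 4, 7}  B4 = {4, 7, 9}  B5 = {6, 7, 9}  B6 = {5, 6, 9}  B7 = {5, 6, 10}  B8 = {3, 5, 10}
Tree: B1–B2, B2–B3, B3–B4, B4–B5, B5–B6, B6–B7, B7–B8

Every bag has size at most 3, so the width is 3 − 1 = 2 and tw(G) ≤ 2. For the lower bound, G contains the cycle 2–8–4–1–2, so G is not a forest; only forests have treewidth ≤ 1, hence tw(G) ≥ 2. Therefore the treewidth is 2.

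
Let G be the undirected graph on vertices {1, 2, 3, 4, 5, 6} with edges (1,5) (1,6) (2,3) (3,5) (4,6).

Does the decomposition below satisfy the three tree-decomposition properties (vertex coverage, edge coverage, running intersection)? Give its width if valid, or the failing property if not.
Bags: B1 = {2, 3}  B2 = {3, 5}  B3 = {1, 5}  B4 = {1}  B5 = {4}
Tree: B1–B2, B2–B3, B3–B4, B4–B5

A tree decomposition must satisfy three properties: every vertex lies in some bag; for every edge, both endpoints lie together in some bag; and for every vertex, the bags containing it form a connected subtree. Here vertex 6 appears in no bag, so the decomposition is invalid.

No — vertex 6 appears in no bag.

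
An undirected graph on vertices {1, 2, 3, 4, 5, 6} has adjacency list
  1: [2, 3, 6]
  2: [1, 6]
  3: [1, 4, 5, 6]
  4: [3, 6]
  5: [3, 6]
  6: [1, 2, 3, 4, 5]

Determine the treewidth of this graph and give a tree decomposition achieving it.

Each bag holds 3 vertices, so the decomposition has width 2, which upper-bounds the treewidth. Conversely, {1, 2, 6} is a clique of size 3, and the vertices of any clique must share a bag in every tree decomposition; so some bag has ≥ 3 vertices and tw(G) ≥ 2. The upper and lower bounds meet at 2, so that is the treewidth.

Treewidth 2.
One optimal decomposition is:
Bags: B1 = {3, 5, 6}  B2 = {3, 4, 6}  B3 = {1, 3, 6}  B4 = {1, 2, 6}
Tree: B1–B2, B2–B3, B3–B4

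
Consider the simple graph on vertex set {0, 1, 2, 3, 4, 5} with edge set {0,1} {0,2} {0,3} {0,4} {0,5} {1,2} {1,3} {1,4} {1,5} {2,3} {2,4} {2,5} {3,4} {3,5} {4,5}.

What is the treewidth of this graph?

5

A width-5 tree decomposition is:
Bags: B1 = {0, 1, 2, 3, 4, 5}
Tree: (single bag)
With just one bag of size 6, the width is 6 − 1 = 5, so tw(G) ≤ 5. Conversely, {0, 1, 2, 3, 4, 5} is a clique of size 6, and the vertices of any clique must share a bag in every tree decomposition; so some bag has ≥ 6 vertices and tw(G) ≥ 5. Hence tw(G) = 5 exactly.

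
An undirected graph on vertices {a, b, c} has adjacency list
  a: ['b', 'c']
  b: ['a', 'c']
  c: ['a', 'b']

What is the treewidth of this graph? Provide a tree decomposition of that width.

Treewidth 2.
One optimal decomposition is:
Bags: B1 = {a, b, c}
Tree: (single bag)

With just one bag of size 3, the width is 3 − 1 = 2, so tw(G) ≤ 2. Conversely, {a, b, c} is a clique of size 3, and the vertices of any clique must share a bag in every tree decomposition; so some bag has ≥ 3 vertices and tw(G) ≥ 2. Therefore the treewidth is 2.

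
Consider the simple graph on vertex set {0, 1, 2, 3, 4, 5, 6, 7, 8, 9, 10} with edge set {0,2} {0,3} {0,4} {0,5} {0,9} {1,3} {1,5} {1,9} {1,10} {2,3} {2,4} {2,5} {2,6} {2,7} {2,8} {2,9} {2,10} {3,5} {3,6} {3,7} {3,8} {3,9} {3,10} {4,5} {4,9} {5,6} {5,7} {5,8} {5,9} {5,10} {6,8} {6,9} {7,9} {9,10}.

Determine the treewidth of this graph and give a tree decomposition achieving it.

Treewidth 4.
Bags: B1 = {2, 3, 5, 9, 10}  B2 = {2, 3, 5, 6, 9}  B3 = {1, 3, 5, 9, 10}  B4 = {0, 2, 3, 5, 9}  B5 = {0, 2, 4, 5, 9}  B6 = {2, 3, 5, 6, 8}  B7 = {2, 3, 5, 7, 9}
Tree: B1–B2, B1–B3, B2–B4, B4–B5, B2–B6, B2–B7

Each bag holds 5 vertices, so the decomposition has width 4, which upper-bounds the treewidth. For the lower bound, the 5 vertices {1, 3, 5, 9, 10} are pairwise adjacent, and any tree decomposition puts a clique entirely inside one bag — forcing width ≥ 4. The upper and lower bounds meet at 4, so that is the treewidth.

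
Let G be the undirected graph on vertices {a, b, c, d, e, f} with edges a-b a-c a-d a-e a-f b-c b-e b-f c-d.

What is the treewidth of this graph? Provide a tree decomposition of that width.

Each bag holds 3 vertices, so the decomposition has width 2, which upper-bounds the treewidth. On the other hand G contains the 3-clique {a, c, d}. A clique must lie in a single bag of any decomposition, so no decomposition can have width below 2. The upper and lower bounds meet at 2, so that is the treewidth.

Treewidth 2.
Bags: B1 = {a, b, c}  B2 = {a, b, f}  B3 = {a, b, e}  B4 = {a, c, d}
Tree: B1–B2, B2–B3, B1–B4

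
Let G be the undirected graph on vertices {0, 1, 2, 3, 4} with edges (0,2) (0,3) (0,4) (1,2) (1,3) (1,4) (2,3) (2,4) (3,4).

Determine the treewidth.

3

A width-3 tree decomposition is:
Bags: B1 = {0, 2, 3, 4}  B2 = {1, 2, 3, 4}
Tree: B1–B2
Each bag holds 4 vertices, so the decomposition has width 3, which upper-bounds the treewidth. On the other hand G contains the 4-clique {0, 2, 3, 4}. A clique must lie in a single bag of any decomposition, so no decomposition can have width below 3. Hence tw(G) = 3 exactly.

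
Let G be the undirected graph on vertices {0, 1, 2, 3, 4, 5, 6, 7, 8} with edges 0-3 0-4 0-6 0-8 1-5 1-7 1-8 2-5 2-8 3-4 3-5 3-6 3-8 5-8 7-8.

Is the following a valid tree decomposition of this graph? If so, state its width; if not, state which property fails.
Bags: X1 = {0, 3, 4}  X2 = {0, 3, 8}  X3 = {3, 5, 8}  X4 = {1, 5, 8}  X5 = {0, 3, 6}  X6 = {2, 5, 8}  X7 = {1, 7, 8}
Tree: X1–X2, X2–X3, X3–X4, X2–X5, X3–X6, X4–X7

Yes; width 2.

Every vertex of G appears in some bag (union = {0, 1, 2, 3, 4, 5, 6, 7, 8}); every edge is covered by a bag; and for each vertex v the set of bags containing v is connected in the bag tree. The decomposition is therefore valid. The largest bag has 3 vertices, so the width is 2.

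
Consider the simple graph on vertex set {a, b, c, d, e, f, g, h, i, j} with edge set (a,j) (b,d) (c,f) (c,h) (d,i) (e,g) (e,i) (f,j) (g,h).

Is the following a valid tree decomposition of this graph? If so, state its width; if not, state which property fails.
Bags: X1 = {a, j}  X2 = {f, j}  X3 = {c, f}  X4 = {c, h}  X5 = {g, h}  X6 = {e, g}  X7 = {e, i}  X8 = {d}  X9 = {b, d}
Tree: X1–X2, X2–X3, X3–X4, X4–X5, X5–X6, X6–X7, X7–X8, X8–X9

No — edge (i,d) lies in no bag.

A tree decomposition must satisfy three properties: every vertex lies in some bag; for every edge, both endpoints lie together in some bag; and for every vertex, the bags containing it form a connected subtree. Here edge (i,d) lies in no bag, so the decomposition is invalid.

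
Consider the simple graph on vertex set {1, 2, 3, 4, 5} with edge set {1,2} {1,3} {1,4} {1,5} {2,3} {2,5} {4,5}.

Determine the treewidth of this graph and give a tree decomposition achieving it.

The largest bag has 3 vertices, giving width 2; this decomposition certifies tw(G) ≤ 2. For the lower bound, the 3 vertices {1, 2, 3} are pairwise adjacent, and any tree decomposition puts a clique entirely inside one bag — forcing width ≥ 2. Combining the bounds, tw(G) = 2.

Treewidth 2.
One such decomposition:
Bags: B1 = {1, 2, 3}  B2 = {1, 2, 5}  B3 = {1, 4, 5}
Tree: B1–B2, B2–B3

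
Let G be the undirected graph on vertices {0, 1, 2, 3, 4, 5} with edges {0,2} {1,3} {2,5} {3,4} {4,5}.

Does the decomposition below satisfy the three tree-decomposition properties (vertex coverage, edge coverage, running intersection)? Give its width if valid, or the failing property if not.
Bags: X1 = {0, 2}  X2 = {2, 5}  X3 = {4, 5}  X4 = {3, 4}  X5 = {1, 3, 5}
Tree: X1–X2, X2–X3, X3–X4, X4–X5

A tree decomposition must satisfy three properties: every vertex lies in some bag; for every edge, both endpoints lie together in some bag; and for every vertex, the bags containing it form a connected subtree. Here bags containing vertex 5 are not connected in the tree, so the decomposition is invalid.

No — bags containing vertex 5 are not connected in the tree.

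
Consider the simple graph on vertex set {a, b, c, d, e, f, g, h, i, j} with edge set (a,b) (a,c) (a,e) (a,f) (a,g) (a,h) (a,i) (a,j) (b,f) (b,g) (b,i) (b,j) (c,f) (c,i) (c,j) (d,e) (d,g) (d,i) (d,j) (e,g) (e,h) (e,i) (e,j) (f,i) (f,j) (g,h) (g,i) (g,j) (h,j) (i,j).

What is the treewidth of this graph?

4

A width-4 tree decomposition is:
Bags: B1 = {a, b, g, i, j}  B2 = {a, b, f, i, j}  B3 = {a, e, g, i, j}  B4 = {a, c, f, i, j}  B5 = {d, e, g, i, j}  B6 = {a, e, g, h, j}
Tree: B1–B2, B1–B3, B2–B4, B3–B5, B3–B6
The largest bag has 5 vertices, giving width 4; this decomposition certifies tw(G) ≤ 4. For the lower bound, the 5 vertices {a, e, g, h, j} are pairwise adjacent, and any tree decomposition puts a clique entirely inside one bag — forcing width ≥ 4. The upper and lower bounds meet at 4, so that is the treewidth.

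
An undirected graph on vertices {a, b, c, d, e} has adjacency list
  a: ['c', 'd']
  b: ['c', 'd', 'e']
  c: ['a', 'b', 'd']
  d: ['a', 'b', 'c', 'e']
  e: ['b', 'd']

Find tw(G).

2

A width-2 tree decomposition is:
Bags: B1 = {a, c, d}  B2 = {b, c, d}  B3 = {b, d, e}
Tree: B1–B2, B2–B3
Each bag holds 3 vertices, so the decomposition has width 2, which upper-bounds the treewidth. On the other hand G contains the 3-clique {b, d, e}. A clique must lie in a single bag of any decomposition, so no decomposition can have width below 2. Combining the bounds, tw(G) = 2.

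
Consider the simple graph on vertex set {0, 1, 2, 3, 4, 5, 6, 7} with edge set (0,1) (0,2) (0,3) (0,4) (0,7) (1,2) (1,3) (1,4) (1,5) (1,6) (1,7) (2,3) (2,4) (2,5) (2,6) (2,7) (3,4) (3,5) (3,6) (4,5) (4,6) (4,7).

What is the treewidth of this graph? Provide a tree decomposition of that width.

Every bag has size at most 5, so the width is 5 − 1 = 4 and tw(G) ≤ 4. Conversely, {0, 1, 2, 3, 4} is a clique of size 5, and the vertices of any clique must share a bag in every tree decomposition; so some bag has ≥ 5 vertices and tw(G) ≥ 4. The upper and lower bounds meet at 4, so that is the treewidth.

Treewidth 4.
One such decomposition:
Bags: B1 = {1, 2, 3, 4, 5}  B2 = {0, 1, 2, 3, 4}  B3 = {1, 2, 3, 4, 6}  B4 = {0, 1, 2, 4, 7}
Tree: B1–B2, B2–B3, B2–B4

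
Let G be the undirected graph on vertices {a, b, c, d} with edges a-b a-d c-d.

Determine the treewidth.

A width-1 tree decomposition is:
Bags: B1 = {a, b}  B2 = {a, d}  B3 = {c, d}
Tree: B1–B2, B2–B3
Each bag holds 2 vertices, so the decomposition has width 1, which upper-bounds the treewidth. Any graph with an edge has treewidth ≥ 1, and G has the edge b–a. Combining the bounds, tw(G) = 1.

1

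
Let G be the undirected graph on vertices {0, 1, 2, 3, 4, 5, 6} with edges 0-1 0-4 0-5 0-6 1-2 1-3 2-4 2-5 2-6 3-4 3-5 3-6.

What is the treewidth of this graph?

A width-3 tree decomposition is:
Bags: B1 = {0, 2, 3, 5}  B2 = {0, 2, 3, 6}  B3 = {0, 1, 2, 3}  B4 = {0, 2, 3, 4}
Tree: B1–B2, B2–B3, B3–B4
Each bag holds 4 vertices, so the decomposition has width 3, which upper-bounds the treewidth. For the lower bound: the 4 vertex sets {2,5}, {3,6}, {0}, {1} are disjoint, each induces a connected subgraph, and every pair is joined by at least one edge of G. Contracting each set to a single vertex therefore yields K_{4} as a minor, and since treewidth is minor-monotone, tw(G) ≥ tw(K_{4}) = 3. Combining the bounds, tw(G) = 3.

3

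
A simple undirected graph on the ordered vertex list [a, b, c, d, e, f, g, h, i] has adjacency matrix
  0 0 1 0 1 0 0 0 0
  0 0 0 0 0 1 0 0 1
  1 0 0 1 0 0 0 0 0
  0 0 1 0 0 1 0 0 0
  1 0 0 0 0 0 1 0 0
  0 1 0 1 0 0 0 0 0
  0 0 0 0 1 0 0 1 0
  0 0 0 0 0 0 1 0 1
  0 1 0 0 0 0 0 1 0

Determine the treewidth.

2

A width-2 tree decomposition is:
Bags: B1 = {b, d, f}  B2 = {b, c, d}  B3 = {a, b, c}  B4 = {a, b, e}  B5 = {b, e, g}  B6 = {b, g, h}  B7 = {b, h, i}
Tree: B1–B2, B2–B3, B3–B4, B4–B5, B5–B6, B6–B7
Every bag has size at most 3, so the width is 3 − 1 = 2 and tw(G) ≤ 2. The edges b–f–d–c–a–e–g–h–i–b form a cycle, so G is not a tree and its treewidth is at least 2. Combining the bounds, tw(G) = 2.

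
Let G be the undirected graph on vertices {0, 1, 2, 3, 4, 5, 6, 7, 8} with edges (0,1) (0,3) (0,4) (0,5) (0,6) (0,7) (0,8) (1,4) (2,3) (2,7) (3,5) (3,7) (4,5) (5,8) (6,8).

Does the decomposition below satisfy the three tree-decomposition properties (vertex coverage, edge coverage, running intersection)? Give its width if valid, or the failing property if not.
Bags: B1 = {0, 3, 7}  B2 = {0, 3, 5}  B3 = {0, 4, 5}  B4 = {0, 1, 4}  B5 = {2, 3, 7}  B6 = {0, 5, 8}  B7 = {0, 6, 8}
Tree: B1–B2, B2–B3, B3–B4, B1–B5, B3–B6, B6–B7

Yes; width 2.

Vertex coverage: the bags together contain {0, 1, 2, 3, 4, 5, 6, 7, 8}, the full vertex set. Edge coverage: each edge of G has both endpoints in at least one bag. Running intersection: for every vertex, the bags containing it form a connected subtree. All three properties hold, so this is a valid tree decomposition of width max|bag| − 1 = 2, and hence tw(G) ≤ 2.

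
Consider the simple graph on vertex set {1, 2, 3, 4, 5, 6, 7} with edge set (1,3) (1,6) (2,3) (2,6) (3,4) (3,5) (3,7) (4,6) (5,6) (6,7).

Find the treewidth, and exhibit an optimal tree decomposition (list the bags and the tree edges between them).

The largest bag has 3 vertices, giving width 2; this decomposition certifies tw(G) ≤ 2. For the lower bound, G contains the cycle 6–7–3–2–6, so G is not a forest; only forests have treewidth ≤ 1, hence tw(G) ≥ 2. The upper and lower bounds meet at 2, so that is the treewidth.

Treewidth 2.
One such decomposition:
Bags: B1 = {3, 6, 7}  B2 = {2, 3, 6}  B3 = {1, 3, 6}  B4 = {3, 4, 6}  B5 = {3, 5, 6}
Tree: B1–B2, B2–B3, B3–B4, B4–B5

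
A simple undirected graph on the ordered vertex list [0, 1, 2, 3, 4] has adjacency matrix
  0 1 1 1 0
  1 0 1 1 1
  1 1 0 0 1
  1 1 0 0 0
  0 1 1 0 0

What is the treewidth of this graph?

A width-2 tree decomposition is:
Bags: B1 = {1, 2, 4}  B2 = {0, 1, 2}  B3 = {0, 1, 3}
Tree: B1–B2, B2–B3
Every bag has size at most 3, so the width is 3 − 1 = 2 and tw(G) ≤ 2. For the lower bound, the 3 vertices {0, 1, 2} are pairwise adjacent, and any tree decomposition puts a clique entirely inside one bag — forcing width ≥ 2. Combining the bounds, tw(G) = 2.

2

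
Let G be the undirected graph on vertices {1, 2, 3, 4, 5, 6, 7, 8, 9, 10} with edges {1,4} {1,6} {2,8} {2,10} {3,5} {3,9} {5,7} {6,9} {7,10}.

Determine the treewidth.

A width-1 tree decomposition is:
Bags: B1 = {1, 4}  B2 = {1, 6}  B3 = {6, 9}  B4 = {3, 9}  B5 = {3, 5}  B6 = {5, 7}  B7 = {7, 10}  B8 = {2, 10}  B9 = {2, 8}
Tree: B1–B2, B2–B3, B3–B4, B4–B5, B5–B6, B6–B7, B7–B8, B8–B9
Every bag has size at most 2, so the width is 2 − 1 = 1 and tw(G) ≤ 1. Any graph with an edge has treewidth ≥ 1, and G has the edge 4–1. Combining the bounds, tw(G) = 1.

1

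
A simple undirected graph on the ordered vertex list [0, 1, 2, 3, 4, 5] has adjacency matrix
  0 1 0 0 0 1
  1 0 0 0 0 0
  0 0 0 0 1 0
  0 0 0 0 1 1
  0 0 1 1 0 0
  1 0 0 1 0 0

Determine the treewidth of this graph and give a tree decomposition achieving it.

Every bag has size at most 2, so the width is 2 − 1 = 1 and tw(G) ≤ 1. G has an edge, so its treewidth is at least 1. Therefore the treewidth is 1.

Treewidth 1.
One such decomposition:
Bags: B1 = {2, 4}  B2 = {3, 4}  B3 = {3, 5}  B4 = {0, 5}  B5 = {0, 1}
Tree: B1–B2, B2–B3, B3–B4, B4–B5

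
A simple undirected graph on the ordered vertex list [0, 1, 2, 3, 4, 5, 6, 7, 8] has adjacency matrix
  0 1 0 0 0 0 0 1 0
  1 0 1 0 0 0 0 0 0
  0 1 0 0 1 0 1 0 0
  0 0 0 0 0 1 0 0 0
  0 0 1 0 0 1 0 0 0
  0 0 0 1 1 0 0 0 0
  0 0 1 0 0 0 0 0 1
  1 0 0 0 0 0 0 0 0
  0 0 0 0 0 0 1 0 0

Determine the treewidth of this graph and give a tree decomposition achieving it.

The largest bag has 2 vertices, giving width 1; this decomposition certifies tw(G) ≤ 1. Any graph with an edge has treewidth ≥ 1, and G has the edge 2–4. Combining the bounds, tw(G) = 1.

Treewidth 1.
One optimal decomposition is:
Bags: B1 = {2, 4}  B2 = {2, 6}  B3 = {1, 2}  B4 = {4, 5}  B5 = {3, 5}  B6 = {0, 1}  B7 = {6, 8}  B8 = {0, 7}
Tree: B1–B2, B1–B3, B1–B4, B4–B5, B3–B6, B2–B7, B6–B8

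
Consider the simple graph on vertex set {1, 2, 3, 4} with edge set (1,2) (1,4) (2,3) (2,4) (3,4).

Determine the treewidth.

A width-2 tree decomposition is:
Bags: B1 = {1, 2, 4}  B2 = {2, 3, 4}
Tree: B1–B2
Every bag has size at most 3, so the width is 3 − 1 = 2 and tw(G) ≤ 2. For the lower bound, the 3 vertices {1, 2, 4} are pairwise adjacent, and any tree decomposition puts a clique entirely inside one bag — forcing width ≥ 2. The upper and lower bounds meet at 2, so that is the treewidth.

2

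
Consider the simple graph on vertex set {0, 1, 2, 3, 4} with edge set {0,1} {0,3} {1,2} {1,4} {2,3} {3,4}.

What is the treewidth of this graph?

A width-2 tree decomposition is:
Bags: B1 = {0, 1, 3}  B2 = {1, 3, 4}  B3 = {1, 2, 3}
Tree: B1–B2, B2–B3
Every bag has size at most 3, so the width is 3 − 1 = 2 and tw(G) ≤ 2. For the lower bound, G contains the cycle 0–1–4–3–0, so G is not a forest; only forests have treewidth ≤ 1, hence tw(G) ≥ 2. Therefore the treewidth is 2.

2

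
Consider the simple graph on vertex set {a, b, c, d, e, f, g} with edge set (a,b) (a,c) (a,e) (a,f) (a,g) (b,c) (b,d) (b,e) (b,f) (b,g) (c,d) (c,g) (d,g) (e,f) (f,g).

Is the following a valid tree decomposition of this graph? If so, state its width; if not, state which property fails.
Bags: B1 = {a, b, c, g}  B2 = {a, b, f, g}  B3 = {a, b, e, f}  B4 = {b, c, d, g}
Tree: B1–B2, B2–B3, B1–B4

Checking the three conditions: (i) the bags cover all of {a, b, c, d, e, f, g}; (ii) for each edge, some bag contains both endpoints; (iii) the bags containing any fixed vertex form a subtree. All hold, so the decomposition is valid with width 4 − 1 = 3.

Yes; width 3.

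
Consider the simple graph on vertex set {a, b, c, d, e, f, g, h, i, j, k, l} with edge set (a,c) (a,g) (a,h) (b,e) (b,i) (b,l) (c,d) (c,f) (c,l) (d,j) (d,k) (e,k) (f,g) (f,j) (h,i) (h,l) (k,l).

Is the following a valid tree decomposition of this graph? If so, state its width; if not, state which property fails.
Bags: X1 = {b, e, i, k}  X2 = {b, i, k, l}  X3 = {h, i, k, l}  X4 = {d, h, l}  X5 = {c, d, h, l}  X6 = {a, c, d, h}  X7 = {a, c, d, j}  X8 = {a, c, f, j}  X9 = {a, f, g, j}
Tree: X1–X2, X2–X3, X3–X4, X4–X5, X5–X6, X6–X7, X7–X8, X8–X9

A tree decomposition must satisfy three properties: every vertex lies in some bag; for every edge, both endpoints lie together in some bag; and for every vertex, the bags containing it form a connected subtree. Here edge (k,d) lies in no bag, so the decomposition is invalid.

No — edge (k,d) lies in no bag.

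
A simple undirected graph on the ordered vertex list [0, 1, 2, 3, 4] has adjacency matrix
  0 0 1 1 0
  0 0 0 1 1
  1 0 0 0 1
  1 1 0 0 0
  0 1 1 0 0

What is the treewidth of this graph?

A width-2 tree decomposition is:
Bags: B1 = {1, 2, 4}  B2 = {0, 1, 2}  B3 = {0, 1, 3}
Tree: B1–B2, B2–B3
Every bag has size at most 3, so the width is 3 − 1 = 2 and tw(G) ≤ 2. The edges 1–4–2–0–3–1 form a cycle, so G is not a tree and its treewidth is at least 2. Combining the bounds, tw(G) = 2.

2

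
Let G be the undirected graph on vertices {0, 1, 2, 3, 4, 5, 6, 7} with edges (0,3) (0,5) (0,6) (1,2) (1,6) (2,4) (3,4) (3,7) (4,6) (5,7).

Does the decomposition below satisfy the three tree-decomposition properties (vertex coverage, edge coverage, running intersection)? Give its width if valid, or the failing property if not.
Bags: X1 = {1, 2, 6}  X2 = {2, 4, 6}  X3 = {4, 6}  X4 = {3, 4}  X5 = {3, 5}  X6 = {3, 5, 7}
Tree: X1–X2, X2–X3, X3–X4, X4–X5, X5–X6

A tree decomposition must satisfy three properties: every vertex lies in some bag; for every edge, both endpoints lie together in some bag; and for every vertex, the bags containing it form a connected subtree. Here vertex 0 appears in no bag, so the decomposition is invalid.

No — vertex 0 appears in no bag.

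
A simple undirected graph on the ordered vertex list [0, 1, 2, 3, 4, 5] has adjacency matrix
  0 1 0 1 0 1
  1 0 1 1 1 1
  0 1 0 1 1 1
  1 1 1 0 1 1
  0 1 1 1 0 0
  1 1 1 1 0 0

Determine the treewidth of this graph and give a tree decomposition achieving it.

Treewidth 3.
One such decomposition:
Bags: B1 = {1, 2, 3, 4}  B2 = {1, 2, 3, 5}  B3 = {0, 1, 3, 5}
Tree: B1–B2, B2–B3

Every bag has size at most 4, so the width is 4 − 1 = 3 and tw(G) ≤ 3. For the lower bound, the 4 vertices {0, 1, 3, 5} are pairwise adjacent, and any tree decomposition puts a clique entirely inside one bag — forcing width ≥ 3. The upper and lower bounds meet at 3, so that is the treewidth.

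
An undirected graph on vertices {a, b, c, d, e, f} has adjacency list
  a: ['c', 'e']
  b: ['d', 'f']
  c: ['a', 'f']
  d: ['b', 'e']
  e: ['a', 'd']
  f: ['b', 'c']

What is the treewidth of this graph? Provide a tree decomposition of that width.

Each bag holds 3 vertices, so the decomposition has width 2, which upper-bounds the treewidth. For the lower bound, G contains the cycle d–e–a–c–f–b–d, so G is not a forest; only forests have treewidth ≤ 1, hence tw(G) ≥ 2. The upper and lower bounds meet at 2, so that is the treewidth.

Treewidth 2.
One such decomposition:
Bags: B1 = {a, d, e}  B2 = {a, c, d}  B3 = {c, d, f}  B4 = {b, d, f}
Tree: B1–B2, B2–B3, B3–B4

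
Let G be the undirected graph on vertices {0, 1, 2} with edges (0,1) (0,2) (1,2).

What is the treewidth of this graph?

2

A width-2 tree decomposition is:
Bags: B1 = {0, 1, 2}
Tree: (single bag)
With just one bag of size 3, the width is 3 − 1 = 2, so tw(G) ≤ 2. Conversely, {0, 1, 2} is a clique of size 3, and the vertices of any clique must share a bag in every tree decomposition; so some bag has ≥ 3 vertices and tw(G) ≥ 2. The upper and lower bounds meet at 2, so that is the treewidth.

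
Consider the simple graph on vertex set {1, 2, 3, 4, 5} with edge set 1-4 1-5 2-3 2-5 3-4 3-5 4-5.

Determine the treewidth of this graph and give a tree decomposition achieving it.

Treewidth 2.
Bags: B1 = {3, 4, 5}  B2 = {2, 3, 5}  B3 = {1, 4, 5}
Tree: B1–B2, B1–B3

Each bag holds 3 vertices, so the decomposition has width 2, which upper-bounds the treewidth. For the lower bound, the 3 vertices {1, 4, 5} are pairwise adjacent, and any tree decomposition puts a clique entirely inside one bag — forcing width ≥ 2. Combining the bounds, tw(G) = 2.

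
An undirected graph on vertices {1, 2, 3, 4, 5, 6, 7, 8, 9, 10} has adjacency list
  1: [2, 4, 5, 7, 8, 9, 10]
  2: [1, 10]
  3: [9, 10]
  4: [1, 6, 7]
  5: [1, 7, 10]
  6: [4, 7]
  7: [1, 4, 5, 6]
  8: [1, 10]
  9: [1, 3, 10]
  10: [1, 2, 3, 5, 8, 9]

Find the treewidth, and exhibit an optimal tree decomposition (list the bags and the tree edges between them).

Each bag holds 3 vertices, so the decomposition has width 2, which upper-bounds the treewidth. Conversely, {1, 8, 10} is a clique of size 3, and the vertices of any clique must share a bag in every tree decomposition; so some bag has ≥ 3 vertices and tw(G) ≥ 2. Hence tw(G) = 2 exactly.

Treewidth 2.
One optimal decomposition is:
Bags: B1 = {1, 9, 10}  B2 = {3, 9, 10}  B3 = {1, 5, 10}  B4 = {1, 5, 7}  B5 = {1, 4, 7}  B6 = {1, 8, 10}  B7 = {1, 2, 10}  B8 = {4, 6, 7}
Tree: B1–B2, B1–B3, B3–B4, B4–B5, B1–B6, B6–B7, B5–B8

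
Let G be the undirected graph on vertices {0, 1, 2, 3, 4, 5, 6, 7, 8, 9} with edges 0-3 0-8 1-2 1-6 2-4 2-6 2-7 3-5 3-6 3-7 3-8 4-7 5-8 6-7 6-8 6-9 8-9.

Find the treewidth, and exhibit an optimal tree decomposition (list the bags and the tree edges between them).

The largest bag has 3 vertices, giving width 2; this decomposition certifies tw(G) ≤ 2. Conversely, {0, 3, 8} is a clique of size 3, and the vertices of any clique must share a bag in every tree decomposition; so some bag has ≥ 3 vertices and tw(G) ≥ 2. Combining the bounds, tw(G) = 2.

Treewidth 2.
One such decomposition:
Bags: B1 = {2, 6, 7}  B2 = {1, 2, 6}  B3 = {3, 6, 7}  B4 = {3, 6, 8}  B5 = {6, 8, 9}  B6 = {3, 5, 8}  B7 = {2, 4, 7}  B8 = {0, 3, 8}
Tree: B1–B2, B1–B3, B3–B4, B4–B5, B4–B6, B1–B7, B4–B8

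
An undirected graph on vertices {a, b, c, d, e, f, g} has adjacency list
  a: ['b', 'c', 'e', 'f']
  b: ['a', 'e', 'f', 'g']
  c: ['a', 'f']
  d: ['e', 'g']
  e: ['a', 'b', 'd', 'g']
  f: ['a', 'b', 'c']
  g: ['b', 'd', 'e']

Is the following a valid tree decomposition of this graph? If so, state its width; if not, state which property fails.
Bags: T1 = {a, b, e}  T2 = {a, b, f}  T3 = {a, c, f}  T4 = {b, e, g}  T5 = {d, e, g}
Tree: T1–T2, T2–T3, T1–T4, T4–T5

Yes; width 2.

Vertex coverage: the bags together contain {a, b, c, d, e, f, g}, the full vertex set. Edge coverage: each edge of G has both endpoints in at least one bag. Running intersection: for every vertex, the bags containing it form a connected subtree. All three properties hold, so this is a valid tree decomposition of width max|bag| − 1 = 2, and hence tw(G) ≤ 2.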